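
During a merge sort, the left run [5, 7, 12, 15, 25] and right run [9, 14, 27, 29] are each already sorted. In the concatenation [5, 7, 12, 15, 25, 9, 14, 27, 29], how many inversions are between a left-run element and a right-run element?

5

For each element r of the right run, count left-run elements greater than r:
r = 9: 12, 15, 25 → 3
r = 14: 15, 25 → 2
r = 27: none → 0
r = 29: none → 0
Cross-inversions: 3 + 2 + 0 + 0 = 5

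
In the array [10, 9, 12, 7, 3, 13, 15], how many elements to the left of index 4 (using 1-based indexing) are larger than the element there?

3 such elements

The element at index 4 is 7.
Elements before it: 10, 9, 12
Those larger than 7: 10, 9, 12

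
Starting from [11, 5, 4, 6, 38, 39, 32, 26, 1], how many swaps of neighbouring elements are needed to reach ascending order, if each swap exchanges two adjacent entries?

There are 17 swaps.

Minimum adjacent swaps = number of inversions (each swap of adjacent out-of-order elements removes one inversion and no swap can remove more).
Count inversions — for each element, later elements that are smaller:
11: 5, 4, 6, 1 → 4
5: 4, 1 → 2
4: 1 → 1
6: 1 → 1
38: 32, 26, 1 → 3
39: 32, 26, 1 → 3
32: 26, 1 → 2
26: 1 → 1
1: none → 0
Total inversions: 4 + 2 + 1 + 1 + 3 + 3 + 2 + 1 + 0 = 17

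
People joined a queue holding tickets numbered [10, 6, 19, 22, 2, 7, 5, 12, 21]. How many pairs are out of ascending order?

For each element, count later entries that are smaller:
10: 4
6: 2
19: 4
22: 5
2: 0
7: 1
5: 0
12: 0
21: 0
Sum: 4 + 2 + 4 + 5 + 0 + 1 + 0 + 0 + 0 = 16

16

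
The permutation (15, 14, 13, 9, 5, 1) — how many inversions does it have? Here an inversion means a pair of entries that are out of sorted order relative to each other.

15

Element-by-element contributions:
15: 5
14: 4
13: 3
9: 2
5: 1
1: 0
Sum: 5 + 4 + 3 + 2 + 1 + 0 = 15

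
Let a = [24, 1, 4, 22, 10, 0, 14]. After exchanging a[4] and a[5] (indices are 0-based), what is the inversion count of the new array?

11 inversions

Positions 4 and 5 hold 10 and 0; after swapping, the array is [24, 1, 4, 22, 0, 10, 14].
Element-by-element contributions:
24 → 1, 4, 22, 0, 10, 14 → 6
1 → 0 → 1
4 → 0 → 1
22 → 0, 10, 14 → 3
0 → none → 0
10 → none → 0
14 → none → 0
Sum: 6 + 1 + 1 + 3 + 0 + 0 + 0 = 11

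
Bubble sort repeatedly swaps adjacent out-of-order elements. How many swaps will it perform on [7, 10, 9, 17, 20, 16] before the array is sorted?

3 adjacent swaps

The minimum number of adjacent swaps to sort an array equals its inversion count, since every such swap removes exactly one inversion.
Count inversions — for each element, later elements that are smaller:
7: none → 0
10: 9 → 1
9: none → 0
17: 16 → 1
20: 16 → 1
16: none → 0
Total inversions: 0 + 1 + 0 + 1 + 1 + 0 = 3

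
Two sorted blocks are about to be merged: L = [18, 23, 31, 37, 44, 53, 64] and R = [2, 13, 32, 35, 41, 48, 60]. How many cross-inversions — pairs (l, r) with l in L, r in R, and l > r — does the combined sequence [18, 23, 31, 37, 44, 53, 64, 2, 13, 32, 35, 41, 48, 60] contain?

28

Take each right-half value and tally the left-half values above it:
r = 2: 18, 23, 31, 37, 44, 53, 64 → 7
r = 13: 18, 23, 31, 37, 44, 53, 64 → 7
r = 32: 37, 44, 53, 64 → 4
r = 35: 37, 44, 53, 64 → 4
r = 41: 44, 53, 64 → 3
r = 48: 53, 64 → 2
r = 60: 64 → 1
Cross-inversions: 7 + 7 + 4 + 4 + 3 + 2 + 1 = 28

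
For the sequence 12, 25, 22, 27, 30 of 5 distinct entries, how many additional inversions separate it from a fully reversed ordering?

9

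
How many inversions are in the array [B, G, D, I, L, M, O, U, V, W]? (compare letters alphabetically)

There is 1 inversion.

Count, for each position, how many later elements it exceeds:
B: 0
G: 1
D: 0
I: 0
L: 0
M: 0
O: 0
U: 0
V: 0
W: 0
Sum: 0 + 1 + 0 + 0 + 0 + 0 + 0 + 0 + 0 + 0 = 1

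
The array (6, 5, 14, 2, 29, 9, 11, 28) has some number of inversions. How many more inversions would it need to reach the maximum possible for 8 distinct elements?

Maximum inversions for 8 distinct elements is C(8, 2) = 8·7/2 = 28.
Current inversions — for each element, count later smaller elements:
6: 2
5: 1
14: 3
2: 0
29: 3
9: 0
11: 0
28: 0
Current total: 2 + 1 + 3 + 0 + 3 + 0 + 0 + 0 = 9
Shortfall: 28 − 9 = 19

19 inversions short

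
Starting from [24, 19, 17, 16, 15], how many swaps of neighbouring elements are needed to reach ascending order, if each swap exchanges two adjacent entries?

10

The minimum number of adjacent swaps to sort an array equals its inversion count, since every such swap removes exactly one inversion.
Count inversions — for each element, later elements that are smaller:
24: 19, 17, 16, 15 → 4
19: 17, 16, 15 → 3
17: 16, 15 → 2
16: 15 → 1
15: none → 0
Total inversions: 4 + 3 + 2 + 1 + 0 = 10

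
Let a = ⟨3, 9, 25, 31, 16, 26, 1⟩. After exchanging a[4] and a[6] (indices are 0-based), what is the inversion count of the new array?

Positions 4 and 6 hold 16 and 1; after swapping, the array is [3, 9, 25, 31, 1, 26, 16].
Sweep left to right; for each value list the smaller values that follow it:
3 → 1 → 1
9 → 1 → 1
25 → 1, 16 → 2
31 → 1, 26, 16 → 3
1 → none → 0
26 → 16 → 1
16 → none → 0
Sum: 1 + 1 + 2 + 3 + 0 + 1 + 0 = 8

8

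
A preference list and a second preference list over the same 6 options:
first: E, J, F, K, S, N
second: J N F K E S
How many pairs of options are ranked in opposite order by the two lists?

Assign each item its position (1..6) in the first ordering, then rewrite the second ordering as that position sequence:
positions: E→1, J→2, F→3, K→4, S→5, N→6
second ordering as positions: [2, 6, 3, 4, 1, 5]
Discordant pairs = inversions in this position sequence.
2: 1 → 1
6: 3, 4, 1, 5 → 4
3: 1 → 1
4: 1 → 1
1: 0
5: 0
Total: 1 + 4 + 1 + 1 + 0 + 0 = 7

Pairs: 7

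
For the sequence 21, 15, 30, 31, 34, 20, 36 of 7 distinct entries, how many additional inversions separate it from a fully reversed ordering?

16

Maximum inversions for 7 distinct elements is C(7, 2) = 7·6/2 = 21.
Current inversions — for each element, count later smaller elements:
21: 2
15: 0
30: 1
31: 1
34: 1
20: 0
36: 0
Current total: 2 + 0 + 1 + 1 + 1 + 0 + 0 = 5
Shortfall: 21 − 5 = 16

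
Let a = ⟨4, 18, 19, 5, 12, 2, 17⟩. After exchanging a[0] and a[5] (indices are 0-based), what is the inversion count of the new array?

Positions 0 and 5 hold 4 and 2; after swapping, the array is [2, 18, 19, 5, 12, 4, 17].
For each element, count later entries that are smaller:
2 → none → 0
18 → 5, 12, 4, 17 → 4
19 → 5, 12, 4, 17 → 4
5 → 4 → 1
12 → 4 → 1
4 → none → 0
17 → none → 0
Sum: 0 + 4 + 4 + 1 + 1 + 0 + 0 = 10

There are 10 inversions.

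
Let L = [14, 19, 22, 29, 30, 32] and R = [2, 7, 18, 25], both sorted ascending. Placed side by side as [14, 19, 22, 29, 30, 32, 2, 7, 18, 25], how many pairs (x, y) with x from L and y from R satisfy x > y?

20 split inversions

For each element r of the right run, count left-run elements greater than r:
r = 2: 14, 19, 22, 29, 30, 32 → 6
r = 7: 14, 19, 22, 29, 30, 32 → 6
r = 18: 19, 22, 29, 30, 32 → 5
r = 25: 29, 30, 32 → 3
Cross-inversions: 6 + 6 + 5 + 3 = 20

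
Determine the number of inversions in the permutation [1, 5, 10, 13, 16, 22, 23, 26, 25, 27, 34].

There is 1 inversion.

Count, for each position, how many later elements it exceeds:
1: 0
5: 0
10: 0
13: 0
16: 0
22: 0
23: 0
26: 1
25: 0
27: 0
34: 0
Sum: 0 + 0 + 0 + 0 + 0 + 0 + 0 + 1 + 0 + 0 + 0 = 1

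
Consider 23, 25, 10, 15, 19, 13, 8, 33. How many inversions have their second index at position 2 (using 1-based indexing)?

The element at index 2 is 25.
Elements before it: 23
None of them are larger than 25.

0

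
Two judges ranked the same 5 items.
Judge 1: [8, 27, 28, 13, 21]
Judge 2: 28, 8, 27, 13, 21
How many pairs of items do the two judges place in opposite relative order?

Assign each item its position (1..5) in the first ordering, then rewrite the second ordering as that position sequence:
positions: 8→1, 27→2, 28→3, 13→4, 21→5
second ordering as positions: [3, 1, 2, 4, 5]
Discordant pairs = inversions in this position sequence.
3: 1, 2 → 2
1: 0
2: 0
4: 0
5: 0
Total: 2 + 0 + 0 + 0 + 0 = 2

2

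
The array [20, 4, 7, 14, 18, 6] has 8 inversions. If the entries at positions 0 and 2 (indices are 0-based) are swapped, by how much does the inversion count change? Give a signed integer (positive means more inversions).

Positions 0 and 2 hold 20 and 7; after swapping, the array is [7, 4, 20, 14, 18, 6].
Count, for each position, how many later elements it exceeds:
7 → 4, 6 → 2
4 → none → 0
20 → 14, 18, 6 → 3
14 → 6 → 1
18 → 6 → 1
6 → none → 0
Sum: 2 + 0 + 3 + 1 + 1 + 0 = 7
Change: 7 − 8 = -1

-1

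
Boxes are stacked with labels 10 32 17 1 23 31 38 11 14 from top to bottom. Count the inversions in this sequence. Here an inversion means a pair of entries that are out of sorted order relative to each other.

16 inversions

Element-by-element contributions:
10 → 1 → 1
32 → 17, 1, 23, 31, 11, 14 → 6
17 → 1, 11, 14 → 3
1 → none → 0
23 → 11, 14 → 2
31 → 11, 14 → 2
38 → 11, 14 → 2
11 → none → 0
14 → none → 0
Sum: 1 + 6 + 3 + 0 + 2 + 2 + 2 + 0 + 0 = 16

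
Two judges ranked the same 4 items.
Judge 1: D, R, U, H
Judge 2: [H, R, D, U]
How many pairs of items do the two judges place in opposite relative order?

Assign each item its position (1..4) in the first ordering, then rewrite the second ordering as that position sequence:
positions: D→1, R→2, U→3, H→4
second ordering as positions: [4, 2, 1, 3]
Discordant pairs = inversions in this position sequence.
4: 2, 1, 3 → 3
2: 1 → 1
1: 0
3: 0
Total: 3 + 1 + 0 + 0 = 4

Discordant pairs: 4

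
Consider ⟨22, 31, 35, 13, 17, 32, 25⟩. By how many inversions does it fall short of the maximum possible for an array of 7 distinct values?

Maximum inversions for 7 distinct elements is C(7, 2) = 7·6/2 = 21.
Current inversions — for each element, count later smaller elements:
22: 2
31: 3
35: 4
13: 0
17: 0
32: 1
25: 0
Current total: 2 + 3 + 4 + 0 + 0 + 1 + 0 = 10
Shortfall: 21 − 10 = 11

11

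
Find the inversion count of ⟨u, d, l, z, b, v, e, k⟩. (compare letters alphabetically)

Count, for each position, how many later elements it exceeds:
u: 5
d: 1
l: 3
z: 4
b: 0
v: 2
e: 0
k: 0
Sum: 5 + 1 + 3 + 4 + 0 + 2 + 0 + 0 = 15

Inversions: 15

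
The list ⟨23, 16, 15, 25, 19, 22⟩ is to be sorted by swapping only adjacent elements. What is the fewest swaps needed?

7

The minimum number of adjacent swaps to sort an array equals its inversion count, since every such swap removes exactly one inversion.
Count inversions — for each element, later elements that are smaller:
23: 16, 15, 19, 22 → 4
16: 15 → 1
15: none → 0
25: 19, 22 → 2
19: none → 0
22: none → 0
Total inversions: 4 + 1 + 0 + 2 + 0 + 0 = 7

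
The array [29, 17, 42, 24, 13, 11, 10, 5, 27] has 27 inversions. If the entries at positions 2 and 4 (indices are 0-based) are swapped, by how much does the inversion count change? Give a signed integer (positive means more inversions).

Positions 2 and 4 hold 42 and 13; after swapping, the array is [29, 17, 13, 24, 42, 11, 10, 5, 27].
For each element, count later entries that are smaller:
29 → 17, 13, 24, 11, 10, 5, 27 → 7
17 → 13, 11, 10, 5 → 4
13 → 11, 10, 5 → 3
24 → 11, 10, 5 → 3
42 → 11, 10, 5, 27 → 4
11 → 10, 5 → 2
10 → 5 → 1
5 → none → 0
27 → none → 0
Sum: 7 + 4 + 3 + 3 + 4 + 2 + 1 + 0 + 0 = 24
Change: 24 − 27 = -3

-3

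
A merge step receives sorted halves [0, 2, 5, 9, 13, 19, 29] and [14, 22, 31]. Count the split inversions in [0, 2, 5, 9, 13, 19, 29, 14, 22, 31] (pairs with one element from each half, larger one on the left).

For each element r of the right run, count left-run elements greater than r:
r = 14: 19, 29 → 2
r = 22: 29 → 1
r = 31: none → 0
Cross-inversions: 2 + 1 + 0 = 3

There are 3 cross-inversions.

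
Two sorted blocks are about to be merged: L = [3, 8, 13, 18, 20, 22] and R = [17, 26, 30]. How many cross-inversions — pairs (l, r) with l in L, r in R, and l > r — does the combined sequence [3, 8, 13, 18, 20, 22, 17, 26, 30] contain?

Take each right-half value and tally the left-half values above it:
r = 17: 18, 20, 22 → 3
r = 26: none → 0
r = 30: none → 0
Cross-inversions: 3 + 0 + 0 = 3

3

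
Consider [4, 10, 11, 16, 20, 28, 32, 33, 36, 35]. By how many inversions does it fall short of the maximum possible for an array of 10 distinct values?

44

Maximum inversions for 10 distinct elements is C(10, 2) = 10·9/2 = 45.
Current inversions — for each element, count later smaller elements:
4: 0
10: 0
11: 0
16: 0
20: 0
28: 0
32: 0
33: 0
36: 1
35: 0
Current total: 0 + 0 + 0 + 0 + 0 + 0 + 0 + 0 + 1 + 0 = 1
Shortfall: 45 − 1 = 44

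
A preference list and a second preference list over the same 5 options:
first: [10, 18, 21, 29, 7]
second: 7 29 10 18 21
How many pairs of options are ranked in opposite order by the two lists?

There are 7 pairs.

Assign each item its position (1..5) in the first ordering, then rewrite the second ordering as that position sequence:
positions: 10→1, 18→2, 21→3, 29→4, 7→5
second ordering as positions: [5, 4, 1, 2, 3]
Discordant pairs = inversions in this position sequence.
5: 4, 1, 2, 3 → 4
4: 1, 2, 3 → 3
1: 0
2: 0
3: 0
Total: 4 + 3 + 0 + 0 + 0 = 7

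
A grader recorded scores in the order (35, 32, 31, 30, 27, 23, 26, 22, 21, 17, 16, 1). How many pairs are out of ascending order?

65 inversions

Element-by-element contributions:
35 → 32, 31, 30, 27, 23, 26, 22, 21, 17, 16, 1 → 11
32 → 31, 30, 27, 23, 26, 22, 21, 17, 16, 1 → 10
31 → 30, 27, 23, 26, 22, 21, 17, 16, 1 → 9
30 → 27, 23, 26, 22, 21, 17, 16, 1 → 8
27 → 23, 26, 22, 21, 17, 16, 1 → 7
23 → 22, 21, 17, 16, 1 → 5
26 → 22, 21, 17, 16, 1 → 5
22 → 21, 17, 16, 1 → 4
21 → 17, 16, 1 → 3
17 → 16, 1 → 2
16 → 1 → 1
1 → none → 0
Sum: 11 + 10 + 9 + 8 + 7 + 5 + 5 + 4 + 3 + 2 + 1 + 0 = 65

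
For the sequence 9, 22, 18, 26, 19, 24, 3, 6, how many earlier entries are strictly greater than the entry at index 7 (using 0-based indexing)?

The element at index 7 is 6.
Elements before it: 9, 22, 18, 26, 19, 24, 3
Those larger than 6: 9, 22, 18, 26, 19, 24

6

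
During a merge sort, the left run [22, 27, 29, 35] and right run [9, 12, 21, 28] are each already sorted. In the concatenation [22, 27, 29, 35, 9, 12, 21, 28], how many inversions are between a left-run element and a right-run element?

For each element r of the right run, count left-run elements greater than r:
r = 9: 22, 27, 29, 35 → 4
r = 12: 22, 27, 29, 35 → 4
r = 21: 22, 27, 29, 35 → 4
r = 28: 29, 35 → 2
Cross-inversions: 4 + 4 + 4 + 2 = 14

14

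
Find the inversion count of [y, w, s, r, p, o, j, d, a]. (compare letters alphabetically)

36 out-of-order pairs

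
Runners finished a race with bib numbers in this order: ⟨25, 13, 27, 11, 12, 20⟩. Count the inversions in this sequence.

Inversions: 9

Inversion pairs (indices are 0-based):
(0,1): 25 > 13
(0,3): 25 > 11
(0,4): 25 > 12
(0,5): 25 > 20
(1,3): 13 > 11
(1,4): 13 > 12
(2,3): 27 > 11
(2,4): 27 > 12
(2,5): 27 > 20
That's 9 pairs.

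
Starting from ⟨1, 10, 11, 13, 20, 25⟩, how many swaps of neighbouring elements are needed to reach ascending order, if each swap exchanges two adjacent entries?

0

Each adjacent swap fixes exactly one inversion, so the minimum swap count equals the number of inversions.
Count inversions — for each element, later elements that are smaller:
1: none → 0
10: none → 0
11: none → 0
13: none → 0
20: none → 0
25: none → 0
Total inversions: 0 + 0 + 0 + 0 + 0 + 0 = 0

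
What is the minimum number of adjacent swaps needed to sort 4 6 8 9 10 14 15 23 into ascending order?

Each adjacent swap fixes exactly one inversion, so the minimum swap count equals the number of inversions.
Count inversions — for each element, later elements that are smaller:
4: none → 0
6: none → 0
8: none → 0
9: none → 0
10: none → 0
14: none → 0
15: none → 0
23: none → 0
Total inversions: 0 + 0 + 0 + 0 + 0 + 0 + 0 + 0 = 0

0 swaps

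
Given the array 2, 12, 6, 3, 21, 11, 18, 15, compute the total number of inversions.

There are 8 inversions.

Element-by-element contributions:
2: 0
12: 3
6: 1
3: 0
21: 3
11: 0
18: 1
15: 0
Sum: 0 + 3 + 1 + 0 + 3 + 0 + 1 + 0 = 8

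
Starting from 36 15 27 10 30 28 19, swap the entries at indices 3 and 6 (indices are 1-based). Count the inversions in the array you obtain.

Inversions: 13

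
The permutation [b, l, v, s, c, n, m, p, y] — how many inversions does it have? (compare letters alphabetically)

For each element, count later entries that are smaller:
b → none → 0
l → c → 1
v → s, c, n, m, p → 5
s → c, n, m, p → 4
c → none → 0
n → m → 1
m → none → 0
p → none → 0
y → none → 0
Sum: 0 + 1 + 5 + 4 + 0 + 1 + 0 + 0 + 0 = 11

11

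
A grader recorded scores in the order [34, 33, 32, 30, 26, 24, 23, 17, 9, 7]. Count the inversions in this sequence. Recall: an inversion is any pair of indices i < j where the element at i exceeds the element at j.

45

For each element, count later entries that are smaller:
34 → 33, 32, 30, 26, 24, 23, 17, 9, 7 → 9
33 → 32, 30, 26, 24, 23, 17, 9, 7 → 8
32 → 30, 26, 24, 23, 17, 9, 7 → 7
30 → 26, 24, 23, 17, 9, 7 → 6
26 → 24, 23, 17, 9, 7 → 5
24 → 23, 17, 9, 7 → 4
23 → 17, 9, 7 → 3
17 → 9, 7 → 2
9 → 7 → 1
7 → none → 0
Sum: 9 + 8 + 7 + 6 + 5 + 4 + 3 + 2 + 1 + 0 = 45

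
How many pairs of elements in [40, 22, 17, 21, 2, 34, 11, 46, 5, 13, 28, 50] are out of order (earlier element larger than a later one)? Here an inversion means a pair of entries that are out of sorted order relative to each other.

For each element, count later entries that are smaller:
40: 9
22: 6
17: 4
21: 4
2: 0
34: 4
11: 1
46: 3
5: 0
13: 0
28: 0
50: 0
Sum: 9 + 6 + 4 + 4 + 0 + 4 + 1 + 3 + 0 + 0 + 0 + 0 = 31

31 out-of-order pairs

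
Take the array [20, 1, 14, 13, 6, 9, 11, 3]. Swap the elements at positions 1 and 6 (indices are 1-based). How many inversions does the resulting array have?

14

Positions 1 and 6 hold 20 and 9; after swapping, the array is [9, 1, 14, 13, 6, 20, 11, 3].
Count, for each position, how many later elements it exceeds:
9 → 1, 6, 3 → 3
1 → none → 0
14 → 13, 6, 11, 3 → 4
13 → 6, 11, 3 → 3
6 → 3 → 1
20 → 11, 3 → 2
11 → 3 → 1
3 → none → 0
Sum: 3 + 0 + 4 + 3 + 1 + 2 + 1 + 0 = 14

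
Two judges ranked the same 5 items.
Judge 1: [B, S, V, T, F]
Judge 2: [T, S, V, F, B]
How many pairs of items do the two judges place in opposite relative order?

6

Assign each item its position (1..5) in the first ordering, then rewrite the second ordering as that position sequence:
positions: B→1, S→2, V→3, T→4, F→5
second ordering as positions: [4, 2, 3, 5, 1]
Discordant pairs = inversions in this position sequence.
4: 2, 3, 1 → 3
2: 1 → 1
3: 1 → 1
5: 1 → 1
1: 0
Total: 3 + 1 + 1 + 1 + 0 = 6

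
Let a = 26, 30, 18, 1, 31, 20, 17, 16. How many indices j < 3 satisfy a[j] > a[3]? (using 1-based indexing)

The element at index 3 is 18.
Elements before it: 26, 30
Those larger than 18: 26, 30

2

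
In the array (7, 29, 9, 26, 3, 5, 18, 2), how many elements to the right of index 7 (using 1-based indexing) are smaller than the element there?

The element at index 7 is 18.
Elements after it: 2
Those smaller than 18: 2

1 such element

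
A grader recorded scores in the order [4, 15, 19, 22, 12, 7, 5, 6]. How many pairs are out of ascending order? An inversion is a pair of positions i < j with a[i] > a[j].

17

For each element, count later entries that are smaller:
4: 0
15: 4
19: 4
22: 4
12: 3
7: 2
5: 0
6: 0
Sum: 0 + 4 + 4 + 4 + 3 + 2 + 0 + 0 = 17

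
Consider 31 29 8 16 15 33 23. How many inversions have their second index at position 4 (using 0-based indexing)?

3

The element at index 4 is 15.
Elements before it: 31, 29, 8, 16
Those larger than 15: 31, 29, 16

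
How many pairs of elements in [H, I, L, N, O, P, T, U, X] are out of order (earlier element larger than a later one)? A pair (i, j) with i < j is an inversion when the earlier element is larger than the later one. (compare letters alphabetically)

For each element, count later entries that are smaller:
H: 0
I: 0
L: 0
N: 0
O: 0
P: 0
T: 0
U: 0
X: 0
Sum: 0 + 0 + 0 + 0 + 0 + 0 + 0 + 0 + 0 = 0

There are 0 out-of-order pairs.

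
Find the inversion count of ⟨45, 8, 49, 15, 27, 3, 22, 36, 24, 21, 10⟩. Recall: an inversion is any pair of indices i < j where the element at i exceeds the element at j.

Element-by-element contributions:
45 → 8, 15, 27, 3, 22, 36, 24, 21, 10 → 9
8 → 3 → 1
49 → 15, 27, 3, 22, 36, 24, 21, 10 → 8
15 → 3, 10 → 2
27 → 3, 22, 24, 21, 10 → 5
3 → none → 0
22 → 21, 10 → 2
36 → 24, 21, 10 → 3
24 → 21, 10 → 2
21 → 10 → 1
10 → none → 0
Sum: 9 + 1 + 8 + 2 + 5 + 0 + 2 + 3 + 2 + 1 + 0 = 33

33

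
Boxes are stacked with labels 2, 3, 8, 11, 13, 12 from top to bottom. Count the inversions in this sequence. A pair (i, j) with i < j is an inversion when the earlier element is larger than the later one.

1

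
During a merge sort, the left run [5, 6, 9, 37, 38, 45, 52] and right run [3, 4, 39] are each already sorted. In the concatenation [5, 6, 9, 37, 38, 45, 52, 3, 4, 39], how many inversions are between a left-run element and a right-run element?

16

Count, for every r in R, how many entries of L exceed r:
r = 3: 5, 6, 9, 37, 38, 45, 52 → 7
r = 4: 5, 6, 9, 37, 38, 45, 52 → 7
r = 39: 45, 52 → 2
Cross-inversions: 7 + 7 + 2 = 16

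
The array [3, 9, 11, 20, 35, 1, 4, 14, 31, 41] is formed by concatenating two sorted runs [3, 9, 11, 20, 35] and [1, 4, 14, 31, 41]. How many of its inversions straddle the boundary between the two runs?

Count, for every r in R, how many entries of L exceed r:
r = 1: 3, 9, 11, 20, 35 → 5
r = 4: 9, 11, 20, 35 → 4
r = 14: 20, 35 → 2
r = 31: 35 → 1
r = 41: none → 0
Cross-inversions: 5 + 4 + 2 + 1 + 0 = 12

12 cross-inversions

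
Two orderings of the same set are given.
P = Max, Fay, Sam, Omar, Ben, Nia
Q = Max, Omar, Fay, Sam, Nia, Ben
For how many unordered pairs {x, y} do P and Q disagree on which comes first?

Assign each item its position (1..6) in the first ordering, then rewrite the second ordering as that position sequence:
positions: Max→1, Fay→2, Sam→3, Omar→4, Ben→5, Nia→6
second ordering as positions: [1, 4, 2, 3, 6, 5]
Discordant pairs = inversions in this position sequence.
1: 0
4: 2, 3 → 2
2: 0
3: 0
6: 5 → 1
5: 0
Total: 0 + 2 + 0 + 0 + 1 + 0 = 3

3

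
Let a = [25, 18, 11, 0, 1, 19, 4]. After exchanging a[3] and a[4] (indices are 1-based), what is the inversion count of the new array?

13 inversions

Positions 3 and 4 hold 11 and 0; after swapping, the array is [25, 18, 0, 11, 1, 19, 4].
For each element, count later entries that are smaller:
25 → 18, 0, 11, 1, 19, 4 → 6
18 → 0, 11, 1, 4 → 4
0 → none → 0
11 → 1, 4 → 2
1 → none → 0
19 → 4 → 1
4 → none → 0
Sum: 6 + 4 + 0 + 2 + 0 + 1 + 0 = 13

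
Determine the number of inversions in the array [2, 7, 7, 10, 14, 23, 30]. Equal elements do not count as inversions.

0

For each element, count later entries that are smaller:
2 → none → 0
7 → none → 0
7 → none → 0
10 → none → 0
14 → none → 0
23 → none → 0
30 → none → 0
Sum: 0 + 0 + 0 + 0 + 0 + 0 + 0 = 0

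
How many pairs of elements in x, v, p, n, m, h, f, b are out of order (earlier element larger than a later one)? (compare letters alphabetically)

28 out-of-order pairs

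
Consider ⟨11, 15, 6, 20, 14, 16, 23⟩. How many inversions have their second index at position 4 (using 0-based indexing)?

The element at index 4 is 14.
Elements before it: 11, 15, 6, 20
Those larger than 14: 15, 20

2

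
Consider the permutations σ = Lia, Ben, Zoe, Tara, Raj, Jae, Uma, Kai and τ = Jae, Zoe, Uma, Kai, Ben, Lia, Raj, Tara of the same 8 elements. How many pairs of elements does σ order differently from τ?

17 discordant pairs

Assign each item its position (1..8) in the first ordering, then rewrite the second ordering as that position sequence:
positions: Lia→1, Ben→2, Zoe→3, Tara→4, Raj→5, Jae→6, Uma→7, Kai→8
second ordering as positions: [6, 3, 7, 8, 2, 1, 5, 4]
Discordant pairs = inversions in this position sequence.
6: 3, 2, 1, 5, 4 → 5
3: 2, 1 → 2
7: 2, 1, 5, 4 → 4
8: 2, 1, 5, 4 → 4
2: 1 → 1
1: 0
5: 4 → 1
4: 0
Total: 5 + 2 + 4 + 4 + 1 + 0 + 1 + 0 = 17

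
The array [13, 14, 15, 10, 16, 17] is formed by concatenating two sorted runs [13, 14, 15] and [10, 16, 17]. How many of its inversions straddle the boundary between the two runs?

Split inversions: 3

Take each right-half value and tally the left-half values above it:
r = 10: 13, 14, 15 → 3
r = 16: none → 0
r = 17: none → 0
Cross-inversions: 3 + 0 + 0 = 3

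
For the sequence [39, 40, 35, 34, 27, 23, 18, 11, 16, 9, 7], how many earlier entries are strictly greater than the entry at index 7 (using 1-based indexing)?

6 such elements

The element at index 7 is 18.
Elements before it: 39, 40, 35, 34, 27, 23
Those larger than 18: 39, 40, 35, 34, 27, 23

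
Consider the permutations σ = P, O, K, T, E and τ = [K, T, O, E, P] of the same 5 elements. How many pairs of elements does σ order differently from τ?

Assign each item its position (1..5) in the first ordering, then rewrite the second ordering as that position sequence:
positions: P→1, O→2, K→3, T→4, E→5
second ordering as positions: [3, 4, 2, 5, 1]
Discordant pairs = inversions in this position sequence.
3: 2, 1 → 2
4: 2, 1 → 2
2: 1 → 1
5: 1 → 1
1: 0
Total: 2 + 2 + 1 + 1 + 0 = 6

Discordant pairs: 6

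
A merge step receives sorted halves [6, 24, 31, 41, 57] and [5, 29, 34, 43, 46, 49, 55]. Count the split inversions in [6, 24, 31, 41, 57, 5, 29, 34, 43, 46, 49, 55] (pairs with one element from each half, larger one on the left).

For each element r of the right run, count left-run elements greater than r:
r = 5: 6, 24, 31, 41, 57 → 5
r = 29: 31, 41, 57 → 3
r = 34: 41, 57 → 2
r = 43: 57 → 1
r = 46: 57 → 1
r = 49: 57 → 1
r = 55: 57 → 1
Cross-inversions: 5 + 3 + 2 + 1 + 1 + 1 + 1 = 14

Cross-inversions: 14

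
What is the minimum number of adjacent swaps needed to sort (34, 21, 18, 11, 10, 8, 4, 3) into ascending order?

The minimum number of adjacent swaps to sort an array equals its inversion count, since every such swap removes exactly one inversion.
Count inversions — for each element, later elements that are smaller:
34: 21, 18, 11, 10, 8, 4, 3 → 7
21: 18, 11, 10, 8, 4, 3 → 6
18: 11, 10, 8, 4, 3 → 5
11: 10, 8, 4, 3 → 4
10: 8, 4, 3 → 3
8: 4, 3 → 2
4: 3 → 1
3: none → 0
Total inversions: 7 + 6 + 5 + 4 + 3 + 2 + 1 + 0 = 28

There are 28 swaps.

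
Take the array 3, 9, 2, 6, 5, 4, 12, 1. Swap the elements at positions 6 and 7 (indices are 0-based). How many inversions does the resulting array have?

Positions 6 and 7 hold 12 and 1; after swapping, the array is [3, 9, 2, 6, 5, 4, 1, 12].
Sweep left to right; for each value list the smaller values that follow it:
3 → 2, 1 → 2
9 → 2, 6, 5, 4, 1 → 5
2 → 1 → 1
6 → 5, 4, 1 → 3
5 → 4, 1 → 2
4 → 1 → 1
1 → none → 0
12 → none → 0
Sum: 2 + 5 + 1 + 3 + 2 + 1 + 0 + 0 = 14

14 inversions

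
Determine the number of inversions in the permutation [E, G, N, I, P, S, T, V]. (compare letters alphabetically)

For each element, count later entries that are smaller:
E: 0
G: 0
N: 1
I: 0
P: 0
S: 0
T: 0
V: 0
Sum: 0 + 0 + 1 + 0 + 0 + 0 + 0 + 0 = 1

1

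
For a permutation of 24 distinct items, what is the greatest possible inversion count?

276

The maximum occurs when the array is in strictly decreasing order: every one of the C(24, 2) pairs is inverted.
C(24, 2) = 24·23/2 = 276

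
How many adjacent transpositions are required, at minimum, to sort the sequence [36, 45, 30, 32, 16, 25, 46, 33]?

15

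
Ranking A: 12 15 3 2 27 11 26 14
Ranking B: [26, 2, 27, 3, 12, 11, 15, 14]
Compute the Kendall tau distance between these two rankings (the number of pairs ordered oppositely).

15

Assign each item its position (1..8) in the first ordering, then rewrite the second ordering as that position sequence:
positions: 12→1, 15→2, 3→3, 2→4, 27→5, 11→6, 26→7, 14→8
second ordering as positions: [7, 4, 5, 3, 1, 6, 2, 8]
Discordant pairs = inversions in this position sequence.
7: 4, 5, 3, 1, 6, 2 → 6
4: 3, 1, 2 → 3
5: 3, 1, 2 → 3
3: 1, 2 → 2
1: 0
6: 2 → 1
2: 0
8: 0
Total: 6 + 3 + 3 + 2 + 0 + 1 + 0 + 0 = 15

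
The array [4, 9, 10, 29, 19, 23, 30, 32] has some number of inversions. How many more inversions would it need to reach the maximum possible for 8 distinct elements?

Maximum inversions for 8 distinct elements is C(8, 2) = 8·7/2 = 28.
Current inversions — for each element, count later smaller elements:
4: 0
9: 0
10: 0
29: 2
19: 0
23: 0
30: 0
32: 0
Current total: 0 + 0 + 0 + 2 + 0 + 0 + 0 + 0 = 2
Shortfall: 28 − 2 = 26

26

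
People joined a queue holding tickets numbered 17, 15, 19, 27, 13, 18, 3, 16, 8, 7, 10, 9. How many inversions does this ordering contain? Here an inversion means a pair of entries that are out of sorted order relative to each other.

For each element, count later entries that are smaller:
17 → 15, 13, 3, 16, 8, 7, 10, 9 → 8
15 → 13, 3, 8, 7, 10, 9 → 6
19 → 13, 18, 3, 16, 8, 7, 10, 9 → 8
27 → 13, 18, 3, 16, 8, 7, 10, 9 → 8
13 → 3, 8, 7, 10, 9 → 5
18 → 3, 16, 8, 7, 10, 9 → 6
3 → none → 0
16 → 8, 7, 10, 9 → 4
8 → 7 → 1
7 → none → 0
10 → 9 → 1
9 → none → 0
Sum: 8 + 6 + 8 + 8 + 5 + 6 + 0 + 4 + 1 + 0 + 1 + 0 = 47

47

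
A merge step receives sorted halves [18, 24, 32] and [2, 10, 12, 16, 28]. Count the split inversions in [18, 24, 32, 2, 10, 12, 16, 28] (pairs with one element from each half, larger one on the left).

Take each right-half value and tally the left-half values above it:
r = 2: 18, 24, 32 → 3
r = 10: 18, 24, 32 → 3
r = 12: 18, 24, 32 → 3
r = 16: 18, 24, 32 → 3
r = 28: 32 → 1
Cross-inversions: 3 + 3 + 3 + 3 + 1 = 13

Split inversions: 13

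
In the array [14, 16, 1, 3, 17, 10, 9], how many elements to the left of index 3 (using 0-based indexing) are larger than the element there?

The element at index 3 is 3.
Elements before it: 14, 16, 1
Those larger than 3: 14, 16

2 such elements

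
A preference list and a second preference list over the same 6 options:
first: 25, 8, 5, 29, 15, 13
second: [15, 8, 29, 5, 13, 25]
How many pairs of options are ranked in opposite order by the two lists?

9 pairs

Assign each item its position (1..6) in the first ordering, then rewrite the second ordering as that position sequence:
positions: 25→1, 8→2, 5→3, 29→4, 15→5, 13→6
second ordering as positions: [5, 2, 4, 3, 6, 1]
Discordant pairs = inversions in this position sequence.
5: 2, 4, 3, 1 → 4
2: 1 → 1
4: 3, 1 → 2
3: 1 → 1
6: 1 → 1
1: 0
Total: 4 + 1 + 2 + 1 + 1 + 0 = 9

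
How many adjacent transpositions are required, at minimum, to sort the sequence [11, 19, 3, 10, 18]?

5

Each adjacent swap fixes exactly one inversion, so the minimum swap count equals the number of inversions.
Count inversions — for each element, later elements that are smaller:
11: 3, 10 → 2
19: 3, 10, 18 → 3
3: none → 0
10: none → 0
18: none → 0
Total inversions: 2 + 3 + 0 + 0 + 0 = 5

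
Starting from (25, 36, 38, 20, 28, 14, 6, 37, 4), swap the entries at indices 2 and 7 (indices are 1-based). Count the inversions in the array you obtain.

18 inversions

Positions 2 and 7 hold 36 and 6; after swapping, the array is [25, 6, 38, 20, 28, 14, 36, 37, 4].
Count, for each position, how many later elements it exceeds:
25 → 6, 20, 14, 4 → 4
6 → 4 → 1
38 → 20, 28, 14, 36, 37, 4 → 6
20 → 14, 4 → 2
28 → 14, 4 → 2
14 → 4 → 1
36 → 4 → 1
37 → 4 → 1
4 → none → 0
Sum: 4 + 1 + 6 + 2 + 2 + 1 + 1 + 1 + 0 = 18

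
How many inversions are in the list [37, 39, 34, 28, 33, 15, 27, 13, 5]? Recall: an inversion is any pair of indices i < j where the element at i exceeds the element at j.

33 inversions

Element-by-element contributions:
37 → 34, 28, 33, 15, 27, 13, 5 → 7
39 → 34, 28, 33, 15, 27, 13, 5 → 7
34 → 28, 33, 15, 27, 13, 5 → 6
28 → 15, 27, 13, 5 → 4
33 → 15, 27, 13, 5 → 4
15 → 13, 5 → 2
27 → 13, 5 → 2
13 → 5 → 1
5 → none → 0
Sum: 7 + 7 + 6 + 4 + 4 + 2 + 2 + 1 + 0 = 33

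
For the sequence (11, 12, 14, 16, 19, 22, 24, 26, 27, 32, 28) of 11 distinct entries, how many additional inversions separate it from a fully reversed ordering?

54

Maximum inversions for 11 distinct elements is C(11, 2) = 11·10/2 = 55.
Current inversions — for each element, count later smaller elements:
11: 0
12: 0
14: 0
16: 0
19: 0
22: 0
24: 0
26: 0
27: 0
32: 1
28: 0
Current total: 0 + 0 + 0 + 0 + 0 + 0 + 0 + 0 + 0 + 1 + 0 = 1
Shortfall: 55 − 1 = 54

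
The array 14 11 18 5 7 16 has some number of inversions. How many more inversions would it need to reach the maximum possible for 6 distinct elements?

Maximum inversions for 6 distinct elements is C(6, 2) = 6·5/2 = 15.
Current inversions — for each element, count later smaller elements:
14: 3
11: 2
18: 3
5: 0
7: 0
16: 0
Current total: 3 + 2 + 3 + 0 + 0 + 0 = 8
Shortfall: 15 − 8 = 7

7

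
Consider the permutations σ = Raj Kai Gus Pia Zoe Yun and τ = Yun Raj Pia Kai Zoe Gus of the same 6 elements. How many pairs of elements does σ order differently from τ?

8

Assign each item its position (1..6) in the first ordering, then rewrite the second ordering as that position sequence:
positions: Raj→1, Kai→2, Gus→3, Pia→4, Zoe→5, Yun→6
second ordering as positions: [6, 1, 4, 2, 5, 3]
Discordant pairs = inversions in this position sequence.
6: 1, 4, 2, 5, 3 → 5
1: 0
4: 2, 3 → 2
2: 0
5: 3 → 1
3: 0
Total: 5 + 0 + 2 + 0 + 1 + 0 = 8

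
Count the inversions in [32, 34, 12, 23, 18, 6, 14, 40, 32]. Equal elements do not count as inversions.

18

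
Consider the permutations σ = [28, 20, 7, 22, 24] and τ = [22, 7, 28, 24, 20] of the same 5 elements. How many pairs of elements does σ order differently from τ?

Assign each item its position (1..5) in the first ordering, then rewrite the second ordering as that position sequence:
positions: 28→1, 20→2, 7→3, 22→4, 24→5
second ordering as positions: [4, 3, 1, 5, 2]
Discordant pairs = inversions in this position sequence.
4: 3, 1, 2 → 3
3: 1, 2 → 2
1: 0
5: 2 → 1
2: 0
Total: 3 + 2 + 0 + 1 + 0 = 6

6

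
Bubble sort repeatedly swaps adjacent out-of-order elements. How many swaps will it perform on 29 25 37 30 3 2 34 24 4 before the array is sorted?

23 adjacent swaps

Each adjacent swap fixes exactly one inversion, so the minimum swap count equals the number of inversions.
Count inversions — for each element, later elements that are smaller:
29: 25, 3, 2, 24, 4 → 5
25: 3, 2, 24, 4 → 4
37: 30, 3, 2, 34, 24, 4 → 6
30: 3, 2, 24, 4 → 4
3: 2 → 1
2: none → 0
34: 24, 4 → 2
24: 4 → 1
4: none → 0
Total inversions: 5 + 4 + 6 + 4 + 1 + 0 + 2 + 1 + 0 = 23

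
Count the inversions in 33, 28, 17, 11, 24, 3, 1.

Inversions: 19

Sweep left to right; for each value list the smaller values that follow it:
33 → 28, 17, 11, 24, 3, 1 → 6
28 → 17, 11, 24, 3, 1 → 5
17 → 11, 3, 1 → 3
11 → 3, 1 → 2
24 → 3, 1 → 2
3 → 1 → 1
1 → none → 0
Sum: 6 + 5 + 3 + 2 + 2 + 1 + 0 = 19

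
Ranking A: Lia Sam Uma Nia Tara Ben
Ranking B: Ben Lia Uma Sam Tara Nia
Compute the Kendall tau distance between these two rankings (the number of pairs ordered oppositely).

Assign each item its position (1..6) in the first ordering, then rewrite the second ordering as that position sequence:
positions: Lia→1, Sam→2, Uma→3, Nia→4, Tara→5, Ben→6
second ordering as positions: [6, 1, 3, 2, 5, 4]
Discordant pairs = inversions in this position sequence.
6: 1, 3, 2, 5, 4 → 5
1: 0
3: 2 → 1
2: 0
5: 4 → 1
4: 0
Total: 5 + 0 + 1 + 0 + 1 + 0 = 7

7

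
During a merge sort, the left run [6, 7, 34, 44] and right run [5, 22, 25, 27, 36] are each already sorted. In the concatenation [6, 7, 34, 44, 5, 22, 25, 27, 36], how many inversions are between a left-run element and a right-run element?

11 split inversions

For each element r of the right run, count left-run elements greater than r:
r = 5: 6, 7, 34, 44 → 4
r = 22: 34, 44 → 2
r = 25: 34, 44 → 2
r = 27: 34, 44 → 2
r = 36: 44 → 1
Cross-inversions: 4 + 2 + 2 + 2 + 1 = 11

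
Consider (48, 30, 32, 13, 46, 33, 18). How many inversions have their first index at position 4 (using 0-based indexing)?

The element at index 4 is 46.
Elements after it: 33, 18
Those smaller than 46: 33, 18

2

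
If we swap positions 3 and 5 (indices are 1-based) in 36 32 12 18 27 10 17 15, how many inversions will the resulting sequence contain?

Positions 3 and 5 hold 12 and 27; after swapping, the array is [36, 32, 27, 18, 12, 10, 17, 15].
For each element, count later entries that are smaller:
36: 7
32: 6
27: 5
18: 4
12: 1
10: 0
17: 1
15: 0
Sum: 7 + 6 + 5 + 4 + 1 + 0 + 1 + 0 = 24

24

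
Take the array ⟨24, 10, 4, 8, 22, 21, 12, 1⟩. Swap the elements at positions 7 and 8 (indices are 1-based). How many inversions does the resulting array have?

17 inversions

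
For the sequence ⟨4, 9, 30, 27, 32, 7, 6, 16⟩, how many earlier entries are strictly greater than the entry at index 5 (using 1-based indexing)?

The element at index 5 is 32.
Elements before it: 4, 9, 30, 27
None of them are larger than 32.

0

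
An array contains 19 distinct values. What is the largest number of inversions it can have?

A reversed (strictly descending) arrangement makes every pair an inversion, giving C(19, 2) inversions.
C(19, 2) = 19·18/2 = 171

171 inversions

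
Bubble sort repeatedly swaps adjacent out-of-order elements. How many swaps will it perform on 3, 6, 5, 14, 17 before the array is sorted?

The minimum number of adjacent swaps to sort an array equals its inversion count, since every such swap removes exactly one inversion.
Count inversions — for each element, later elements that are smaller:
3: none → 0
6: 5 → 1
5: none → 0
14: none → 0
17: none → 0
Total inversions: 0 + 1 + 0 + 0 + 0 = 1

Adjacent swaps: 1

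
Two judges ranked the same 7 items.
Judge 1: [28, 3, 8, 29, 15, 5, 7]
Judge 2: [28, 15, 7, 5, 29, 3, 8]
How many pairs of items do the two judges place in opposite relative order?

Assign each item its position (1..7) in the first ordering, then rewrite the second ordering as that position sequence:
positions: 28→1, 3→2, 8→3, 29→4, 15→5, 5→6, 7→7
second ordering as positions: [1, 5, 7, 6, 4, 2, 3]
Discordant pairs = inversions in this position sequence.
1: 0
5: 4, 2, 3 → 3
7: 6, 4, 2, 3 → 4
6: 4, 2, 3 → 3
4: 2, 3 → 2
2: 0
3: 0
Total: 0 + 3 + 4 + 3 + 2 + 0 + 0 = 12

12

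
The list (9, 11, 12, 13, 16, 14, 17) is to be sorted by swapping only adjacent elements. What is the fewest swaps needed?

1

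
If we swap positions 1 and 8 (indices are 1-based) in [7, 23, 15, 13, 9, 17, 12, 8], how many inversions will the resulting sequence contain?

There are 18 inversions.

Positions 1 and 8 hold 7 and 8; after swapping, the array is [8, 23, 15, 13, 9, 17, 12, 7].
Element-by-element contributions:
8 → 7 → 1
23 → 15, 13, 9, 17, 12, 7 → 6
15 → 13, 9, 12, 7 → 4
13 → 9, 12, 7 → 3
9 → 7 → 1
17 → 12, 7 → 2
12 → 7 → 1
7 → none → 0
Sum: 1 + 6 + 4 + 3 + 1 + 2 + 1 + 0 = 18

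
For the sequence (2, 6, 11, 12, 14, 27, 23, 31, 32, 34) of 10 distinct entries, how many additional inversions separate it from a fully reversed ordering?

44

Maximum inversions for 10 distinct elements is C(10, 2) = 10·9/2 = 45.
Current inversions — for each element, count later smaller elements:
2: 0
6: 0
11: 0
12: 0
14: 0
27: 1
23: 0
31: 0
32: 0
34: 0
Current total: 0 + 0 + 0 + 0 + 0 + 1 + 0 + 0 + 0 + 0 = 1
Shortfall: 45 − 1 = 44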